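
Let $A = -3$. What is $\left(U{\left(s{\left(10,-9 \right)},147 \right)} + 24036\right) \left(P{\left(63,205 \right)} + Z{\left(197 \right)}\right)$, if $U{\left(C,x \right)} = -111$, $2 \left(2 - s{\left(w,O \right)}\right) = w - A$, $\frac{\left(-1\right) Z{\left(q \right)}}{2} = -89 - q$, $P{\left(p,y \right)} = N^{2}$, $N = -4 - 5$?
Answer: $15623025$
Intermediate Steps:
$N = -9$
$P{\left(p,y \right)} = 81$ ($P{\left(p,y \right)} = \left(-9\right)^{2} = 81$)
$Z{\left(q \right)} = 178 + 2 q$ ($Z{\left(q \right)} = - 2 \left(-89 - q\right) = 178 + 2 q$)
$s{\left(w,O \right)} = \frac{1}{2} - \frac{w}{2}$ ($s{\left(w,O \right)} = 2 - \frac{w - -3}{2} = 2 - \frac{w + 3}{2} = 2 - \frac{3 + w}{2} = 2 - \left(\frac{3}{2} + \frac{w}{2}\right) = \frac{1}{2} - \frac{w}{2}$)
$\left(U{\left(s{\left(10,-9 \right)},147 \right)} + 24036\right) \left(P{\left(63,205 \right)} + Z{\left(197 \right)}\right) = \left(-111 + 24036\right) \left(81 + \left(178 + 2 \cdot 197\right)\right) = 23925 \left(81 + \left(178 + 394\right)\right) = 23925 \left(81 + 572\right) = 23925 \cdot 653 = 15623025$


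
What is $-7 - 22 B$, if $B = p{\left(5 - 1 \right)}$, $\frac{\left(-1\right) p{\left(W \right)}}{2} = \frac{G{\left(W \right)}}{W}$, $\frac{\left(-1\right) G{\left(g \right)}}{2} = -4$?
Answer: $81$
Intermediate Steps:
$G{\left(g \right)} = 8$ ($G{\left(g \right)} = \left(-2\right) \left(-4\right) = 8$)
$p{\left(W \right)} = - \frac{16}{W}$ ($p{\left(W \right)} = - 2 \frac{8}{W} = - \frac{16}{W}$)
$B = -4$ ($B = - \frac{16}{5 - 1} = - \frac{16}{4} = \left(-16\right) \frac{1}{4} = -4$)
$-7 - 22 B = -7 - -88 = -7 + 88 = 81$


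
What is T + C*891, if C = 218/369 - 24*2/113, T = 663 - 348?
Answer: 2144673/4633 ≈ 462.91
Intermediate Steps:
T = 315
C = 6922/41697 (C = 218*(1/369) - 48*1/113 = 218/369 - 48/113 = 6922/41697 ≈ 0.16601)
T + C*891 = 315 + (6922/41697)*891 = 315 + 685278/4633 = 2144673/4633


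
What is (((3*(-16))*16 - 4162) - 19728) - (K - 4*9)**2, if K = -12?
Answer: -26962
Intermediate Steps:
(((3*(-16))*16 - 4162) - 19728) - (K - 4*9)**2 = (((3*(-16))*16 - 4162) - 19728) - (-12 - 4*9)**2 = ((-48*16 - 4162) - 19728) - (-12 - 36)**2 = ((-768 - 4162) - 19728) - 1*(-48)**2 = (-4930 - 19728) - 1*2304 = -24658 - 2304 = -26962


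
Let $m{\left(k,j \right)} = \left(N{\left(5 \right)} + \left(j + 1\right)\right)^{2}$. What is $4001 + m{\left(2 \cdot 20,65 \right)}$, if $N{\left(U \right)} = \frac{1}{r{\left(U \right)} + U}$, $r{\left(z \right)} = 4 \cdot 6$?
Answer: $\frac{7032066}{841} \approx 8361.5$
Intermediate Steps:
$r{\left(z \right)} = 24$
$N{\left(U \right)} = \frac{1}{24 + U}$
$m{\left(k,j \right)} = \left(\frac{30}{29} + j\right)^{2}$ ($m{\left(k,j \right)} = \left(\frac{1}{24 + 5} + \left(j + 1\right)\right)^{2} = \left(\frac{1}{29} + \left(1 + j\right)\right)^{2} = \left(\frac{30}{29} + j\right)^{2}$)
$4001 + m{\left(2 \cdot 20,65 \right)} = 4001 + \frac{\left(30 + 29 \cdot 65\right)^{2}}{841} = 4001 + \frac{\left(30 + 1885\right)^{2}}{841} = 4001 + \frac{1915^{2}}{841} = 4001 + \frac{1}{841} \cdot 3667225 = 4001 + \frac{3667225}{841} = \frac{7032066}{841}$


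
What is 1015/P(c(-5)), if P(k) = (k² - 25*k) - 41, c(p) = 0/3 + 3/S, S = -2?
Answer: -812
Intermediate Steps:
c(p) = -3/2 (c(p) = 0/3 + 3/(-2) = 0*(⅓) + 3*(-½) = 0 - 3/2 = -3/2)
P(k) = -41 + k² - 25*k
1015/P(c(-5)) = 1015/(-41 + (-3/2)² - 25*(-3/2)) = 1015/(-41 + 9/4 + 75/2) = 1015/(-5/4) = 1015*(-⅘) = -812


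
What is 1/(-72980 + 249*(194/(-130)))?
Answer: -65/4767853 ≈ -1.3633e-5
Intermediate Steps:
1/(-72980 + 249*(194/(-130))) = 1/(-72980 + 249*(194*(-1/130))) = 1/(-72980 + 249*(-97/65)) = 1/(-72980 - 24153/65) = 1/(-4767853/65) = -65/4767853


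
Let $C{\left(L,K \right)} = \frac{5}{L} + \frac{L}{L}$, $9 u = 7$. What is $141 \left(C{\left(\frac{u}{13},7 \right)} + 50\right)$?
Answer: $\frac{132822}{7} \approx 18975.0$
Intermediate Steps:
$u = \frac{7}{9}$ ($u = \frac{1}{9} \cdot 7 = \frac{7}{9} \approx 0.77778$)
$C{\left(L,K \right)} = 1 + \frac{5}{L}$ ($C{\left(L,K \right)} = \frac{5}{L} + 1 = 1 + \frac{5}{L}$)
$141 \left(C{\left(\frac{u}{13},7 \right)} + 50\right) = 141 \left(\frac{5 + \frac{7}{9 \cdot 13}}{\frac{7}{9} \cdot \frac{1}{13}} + 50\right) = 141 \left(\frac{5 + \frac{7}{9} \cdot \frac{1}{13}}{\frac{7}{9} \cdot \frac{1}{13}} + 50\right) = 141 \left(\frac{5 + \frac{7}{117}}{\frac{7}{117}} + 50\right) = 141 \left(\frac{117}{7} \cdot \frac{592}{117} + 50\right) = 141 \left(\frac{592}{7} + 50\right) = 141 \cdot \frac{942}{7} = \frac{132822}{7}$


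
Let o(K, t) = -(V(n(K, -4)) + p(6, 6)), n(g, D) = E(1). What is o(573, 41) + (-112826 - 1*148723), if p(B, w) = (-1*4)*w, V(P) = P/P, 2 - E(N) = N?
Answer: -261526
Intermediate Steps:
E(N) = 2 - N
n(g, D) = 1 (n(g, D) = 2 - 1*1 = 2 - 1 = 1)
V(P) = 1
p(B, w) = -4*w
o(K, t) = 23 (o(K, t) = -(1 - 4*6) = -(1 - 24) = -1*(-23) = 23)
o(573, 41) + (-112826 - 1*148723) = 23 + (-112826 - 1*148723) = 23 + (-112826 - 148723) = 23 - 261549 = -261526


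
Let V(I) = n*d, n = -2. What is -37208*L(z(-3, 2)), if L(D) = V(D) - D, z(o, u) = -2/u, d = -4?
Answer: -334872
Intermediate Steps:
V(I) = 8 (V(I) = -2*(-4) = 8)
L(D) = 8 - D
-37208*L(z(-3, 2)) = -37208*(8 - (-2)/2) = -37208*(8 - 1*(-1)) = -37208*(8 + 1) = -37208*9 = -334872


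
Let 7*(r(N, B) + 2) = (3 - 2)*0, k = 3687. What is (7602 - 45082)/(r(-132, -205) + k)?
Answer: -7496/737 ≈ -10.171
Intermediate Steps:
r(N, B) = -2 (r(N, B) = -2 + ((3 - 2)*0)/7 = -2 + (1*0)/7 = -2 + (⅐)*0 = -2 + 0 = -2)
(7602 - 45082)/(r(-132, -205) + k) = (7602 - 45082)/(-2 + 3687) = -37480/3685 = -37480*1/3685 = -7496/737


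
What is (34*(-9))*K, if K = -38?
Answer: 11628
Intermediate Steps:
(34*(-9))*K = (34*(-9))*(-38) = -306*(-38) = 11628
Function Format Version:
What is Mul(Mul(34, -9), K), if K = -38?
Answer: 11628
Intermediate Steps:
Mul(Mul(34, -9), K) = Mul(Mul(34, -9), -38) = Mul(-306, -38) = 11628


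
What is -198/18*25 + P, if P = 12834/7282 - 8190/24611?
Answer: -24514270028/89608651 ≈ -273.57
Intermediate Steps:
P = 128108997/89608651 (P = 12834*(1/7282) - 8190*1/24611 = 6417/3641 - 8190/24611 = 128108997/89608651 ≈ 1.4296)
-198/18*25 + P = -198/18*25 + 128108997/89608651 = -18*11/18*25 + 128108997/89608651 = -11*25 + 128108997/89608651 = -275 + 128108997/89608651 = -24514270028/89608651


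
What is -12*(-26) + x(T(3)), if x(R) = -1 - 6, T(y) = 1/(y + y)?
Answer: 305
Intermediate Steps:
T(y) = 1/(2*y)
x(R) = -7
-12*(-26) + x(T(3)) = -12*(-26) - 7 = 312 - 7 = 305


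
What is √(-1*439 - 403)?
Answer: I*√842 ≈ 29.017*I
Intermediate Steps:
√(-1*439 - 403) = √(-439 - 403) = √(-842) = I*√842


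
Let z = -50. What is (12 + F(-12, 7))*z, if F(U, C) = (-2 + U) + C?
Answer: -250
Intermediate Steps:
F(U, C) = -2 + C + U
(12 + F(-12, 7))*z = (12 + (-2 + 7 - 12))*(-50) = (12 - 7)*(-50) = 5*(-50) = -250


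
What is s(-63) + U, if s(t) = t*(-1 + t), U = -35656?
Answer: -31624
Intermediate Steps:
s(-63) + U = -63*(-1 - 63) - 35656 = -63*(-64) - 35656 = 4032 - 35656 = -31624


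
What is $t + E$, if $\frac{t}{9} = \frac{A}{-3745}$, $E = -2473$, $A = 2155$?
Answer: $- \frac{1856156}{749} \approx -2478.2$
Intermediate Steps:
$t = - \frac{3879}{749}$ ($t = 9 \frac{2155}{-3745} = 9 \cdot 2155 \left(- \frac{1}{3745}\right) = 9 \left(- \frac{431}{749}\right) = - \frac{3879}{749} \approx -5.1789$)
$t + E = - \frac{3879}{749} - 2473 = - \frac{1856156}{749}$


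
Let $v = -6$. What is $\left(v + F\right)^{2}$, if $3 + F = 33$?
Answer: $576$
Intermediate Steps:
$F = 30$ ($F = -3 + 33 = 30$)
$\left(v + F\right)^{2} = \left(-6 + 30\right)^{2} = 24^{2} = 576$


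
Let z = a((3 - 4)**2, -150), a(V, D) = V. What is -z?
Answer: -1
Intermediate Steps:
z = 1 (z = (3 - 4)**2 = (-1)**2 = 1)
-z = -1*1 = -1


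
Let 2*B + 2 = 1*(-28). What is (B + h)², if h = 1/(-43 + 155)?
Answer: 2819041/12544 ≈ 224.73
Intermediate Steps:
B = -15 (B = -1 + (1*(-28))/2 = -1 + (½)*(-28) = -1 - 14 = -15)
h = 1/112 ≈ 0.0089286
(B + h)² = (-15 + 1/112)² = (-1679/112)² = 2819041/12544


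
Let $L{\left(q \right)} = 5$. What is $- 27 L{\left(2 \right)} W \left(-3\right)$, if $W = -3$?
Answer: $-1215$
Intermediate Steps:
$- 27 L{\left(2 \right)} W \left(-3\right) = \left(-27\right) 5 \left(\left(-3\right) \left(-3\right)\right) = \left(-135\right) 9 = -1215$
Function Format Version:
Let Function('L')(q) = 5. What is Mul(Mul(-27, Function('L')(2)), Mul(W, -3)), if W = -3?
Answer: -1215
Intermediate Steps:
Mul(Mul(-27, Function('L')(2)), Mul(W, -3)) = Mul(Mul(-27, 5), Mul(-3, -3)) = Mul(-135, 9) = -1215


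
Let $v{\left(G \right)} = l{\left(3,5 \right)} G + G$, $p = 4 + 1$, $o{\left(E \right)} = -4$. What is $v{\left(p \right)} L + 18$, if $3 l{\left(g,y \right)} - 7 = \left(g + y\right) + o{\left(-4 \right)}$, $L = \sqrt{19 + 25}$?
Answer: $18 + \frac{140 \sqrt{11}}{3} \approx 172.78$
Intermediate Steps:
$p = 5$
$L = 2 \sqrt{11}$ ($L = \sqrt{44} = 2 \sqrt{11} \approx 6.6332$)
$l{\left(g,y \right)} = 1 + \frac{g}{3} + \frac{y}{3}$ ($l{\left(g,y \right)} = \frac{7}{3} + \frac{\left(g + y\right) - 4}{3} = \frac{7}{3} + \frac{-4 + g + y}{3} = \frac{7}{3} + \left(- \frac{4}{3} + \frac{g}{3} + \frac{y}{3}\right) = 1 + \frac{g}{3} + \frac{y}{3}$)
$v{\left(G \right)} = \frac{14 G}{3}$ ($v{\left(G \right)} = \left(1 + \frac{1}{3} \cdot 3 + \frac{1}{3} \cdot 5\right) G + G = \left(1 + 1 + \frac{5}{3}\right) G + G = \frac{11 G}{3} + G = \frac{14 G}{3}$)
$v{\left(p \right)} L + 18 = \frac{14}{3} \cdot 5 \cdot 2 \sqrt{11} + 18 = \frac{70 \cdot 2 \sqrt{11}}{3} + 18 = \frac{140 \sqrt{11}}{3} + 18 = 18 + \frac{140 \sqrt{11}}{3}$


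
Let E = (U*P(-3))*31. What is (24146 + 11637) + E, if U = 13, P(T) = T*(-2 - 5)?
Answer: 44246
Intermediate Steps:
P(T) = -7*T (P(T) = T*(-7) = -7*T)
E = 8463 (E = (13*(-7*(-3)))*31 = (13*21)*31 = 273*31 = 8463)
(24146 + 11637) + E = (24146 + 11637) + 8463 = 35783 + 8463 = 44246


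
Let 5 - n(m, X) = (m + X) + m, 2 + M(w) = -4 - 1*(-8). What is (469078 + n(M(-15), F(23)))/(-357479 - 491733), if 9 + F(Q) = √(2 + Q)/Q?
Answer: -10789019/19531876 ≈ -0.55238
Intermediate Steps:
M(w) = 2 (M(w) = -2 + (-4 - 1*(-8)) = -2 + (-4 + 8) = -2 + 4 = 2)
F(Q) = -9 + √(2 + Q)/Q
n(m, X) = 5 - X - 2*m (n(m, X) = 5 - ((m + X) + m) = 5 - ((X + m) + m) = 5 - (X + 2*m) = 5 + (-X - 2*m) = 5 - X - 2*m)
(469078 + n(M(-15), F(23)))/(-357479 - 491733) = (469078 + (5 - (-9 + √(2 + 23)/23) - 2*2))/(-357479 - 491733) = (469078 + (5 - (-9 + √25/23) - 4))/(-849212) = (469078 + (5 - (-9 + (1/23)*5) - 4))*(-1/849212) = (469078 + (5 - (-9 + 5/23) - 4))*(-1/849212) = (469078 + (5 - 1*(-202/23) - 4))*(-1/849212) = (469078 + (5 + 202/23 - 4))*(-1/849212) = (469078 + 225/23)*(-1/849212) = (10789019/23)*(-1/849212) = -10789019/19531876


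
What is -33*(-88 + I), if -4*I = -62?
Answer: 4785/2 ≈ 2392.5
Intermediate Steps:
I = 31/2 (I = -1/4*(-62) = 31/2 ≈ 15.500)
-33*(-88 + I) = -33*(-88 + 31/2) = -33*(-145/2) = 4785/2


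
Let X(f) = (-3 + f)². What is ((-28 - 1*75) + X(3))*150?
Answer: -15450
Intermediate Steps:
((-28 - 1*75) + X(3))*150 = ((-28 - 1*75) + (-3 + 3)²)*150 = ((-28 - 75) + 0²)*150 = (-103 + 0)*150 = -103*150 = -15450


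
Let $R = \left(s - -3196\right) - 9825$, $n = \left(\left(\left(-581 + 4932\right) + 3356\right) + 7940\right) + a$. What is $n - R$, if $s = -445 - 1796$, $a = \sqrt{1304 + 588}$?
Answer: $24517 + 2 \sqrt{473} \approx 24561.0$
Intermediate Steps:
$a = 2 \sqrt{473}$ ($a = \sqrt{1892} = 2 \sqrt{473} \approx 43.497$)
$s = -2241$
$n = 15647 + 2 \sqrt{473}$ ($n = \left(\left(\left(-581 + 4932\right) + 3356\right) + 7940\right) + 2 \sqrt{473} = \left(\left(4351 + 3356\right) + 7940\right) + 2 \sqrt{473} = \left(7707 + 7940\right) + 2 \sqrt{473} = 15647 + 2 \sqrt{473} \approx 15691.0$)
$R = -8870$ ($R = \left(-2241 - -3196\right) - 9825 = \left(-2241 + 3196\right) - 9825 = 955 - 9825 = -8870$)
$n - R = \left(15647 + 2 \sqrt{473}\right) - -8870 = \left(15647 + 2 \sqrt{473}\right) + 8870 = 24517 + 2 \sqrt{473}$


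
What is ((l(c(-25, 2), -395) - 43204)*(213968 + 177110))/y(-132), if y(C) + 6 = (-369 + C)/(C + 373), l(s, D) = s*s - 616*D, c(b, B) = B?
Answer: -18861269575760/1947 ≈ -9.6874e+9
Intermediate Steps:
l(s, D) = s² - 616*D
y(C) = -6 + (-369 + C)/(373 + C) (y(C) = -6 + (-369 + C)/(C + 373) = -6 + (-369 + C)/(373 + C))
((l(c(-25, 2), -395) - 43204)*(213968 + 177110))/y(-132) = (((2² - 616*(-395)) - 43204)*(213968 + 177110))/(((-2607 - 5*(-132))/(373 - 132))) = (((4 + 243320) - 43204)*391078)/(((-2607 + 660)/241)) = ((243324 - 43204)*391078)/(((1/241)*(-1947))) = (200120*391078)/(-1947/241) = 78262529360*(-241/1947) = -18861269575760/1947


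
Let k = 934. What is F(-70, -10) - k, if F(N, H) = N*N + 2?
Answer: 3968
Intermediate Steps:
F(N, H) = 2 + N² (F(N, H) = N² + 2 = 2 + N²)
F(-70, -10) - k = (2 + (-70)²) - 1*934 = (2 + 4900) - 934 = 4902 - 934 = 3968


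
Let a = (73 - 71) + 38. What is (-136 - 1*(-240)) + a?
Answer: 144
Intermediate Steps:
a = 40 (a = 2 + 38 = 40)
(-136 - 1*(-240)) + a = (-136 - 1*(-240)) + 40 = (-136 + 240) + 40 = 104 + 40 = 144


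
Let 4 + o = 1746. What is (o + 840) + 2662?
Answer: 5244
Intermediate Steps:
o = 1742 (o = -4 + 1746 = 1742)
(o + 840) + 2662 = (1742 + 840) + 2662 = 2582 + 2662 = 5244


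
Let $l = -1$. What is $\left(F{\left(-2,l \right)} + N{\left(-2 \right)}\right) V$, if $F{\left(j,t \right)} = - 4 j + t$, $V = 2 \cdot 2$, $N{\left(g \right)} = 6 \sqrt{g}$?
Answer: $28 + 24 i \sqrt{2} \approx 28.0 + 33.941 i$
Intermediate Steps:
$V = 4$
$F{\left(j,t \right)} = t - 4 j$
$\left(F{\left(-2,l \right)} + N{\left(-2 \right)}\right) V = \left(\left(-1 - -8\right) + 6 \sqrt{-2}\right) 4 = \left(\left(-1 + 8\right) + 6 i \sqrt{2}\right) 4 = \left(7 + 6 i \sqrt{2}\right) 4 = 28 + 24 i \sqrt{2}$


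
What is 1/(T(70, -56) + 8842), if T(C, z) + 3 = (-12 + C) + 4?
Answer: 1/8901 ≈ 0.00011235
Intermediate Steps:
T(C, z) = -11 + C (T(C, z) = -3 + ((-12 + C) + 4) = -3 + (-8 + C) = -11 + C)
1/(T(70, -56) + 8842) = 1/((-11 + 70) + 8842) = 1/(59 + 8842) = 1/8901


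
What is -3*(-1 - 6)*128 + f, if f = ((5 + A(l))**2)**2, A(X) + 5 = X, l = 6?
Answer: 3984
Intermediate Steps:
A(X) = -5 + X
f = 1296 (f = ((5 + (-5 + 6))**2)**2 = ((5 + 1)**2)**2 = (6**2)**2 = 36**2 = 1296)
-3*(-1 - 6)*128 + f = -3*(-1 - 6)*128 + 1296 = -3*(-7)*128 + 1296 = 21*128 + 1296 = 2688 + 1296 = 3984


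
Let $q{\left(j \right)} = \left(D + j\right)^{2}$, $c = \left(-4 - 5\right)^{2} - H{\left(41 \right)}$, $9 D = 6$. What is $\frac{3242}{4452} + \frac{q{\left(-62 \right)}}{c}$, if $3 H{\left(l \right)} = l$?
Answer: $\frac{12724297}{224826} \approx 56.596$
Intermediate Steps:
$D = \frac{2}{3}$ ($D = \frac{1}{9} \cdot 6 = \frac{2}{3} \approx 0.66667$)
$H{\left(l \right)} = \frac{l}{3}$
$c = \frac{202}{3}$ ($c = \left(-4 - 5\right)^{2} - \frac{1}{3} \cdot 41 = \left(-9\right)^{2} - \frac{41}{3} = 81 - \frac{41}{3} = \frac{202}{3} \approx 67.333$)
$q{\left(j \right)} = \left(\frac{2}{3} + j\right)^{2}$
$\frac{3242}{4452} + \frac{q{\left(-62 \right)}}{c} = \frac{3242}{4452} + \frac{\frac{1}{9} \left(2 + 3 \left(-62\right)\right)^{2}}{\frac{202}{3}} = 3242 \cdot \frac{1}{4452} + \frac{\left(2 - 186\right)^{2}}{9} \cdot \frac{3}{202} = \frac{1621}{2226} + \frac{\left(-184\right)^{2}}{9} \cdot \frac{3}{202} = \frac{1621}{2226} + \frac{1}{9} \cdot 33856 \cdot \frac{3}{202} = \frac{1621}{2226} + \frac{33856}{9} \cdot \frac{3}{202} = \frac{1621}{2226} + \frac{16928}{303} = \frac{12724297}{224826}$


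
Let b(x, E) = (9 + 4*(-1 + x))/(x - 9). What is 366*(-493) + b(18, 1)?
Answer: -1623865/9 ≈ -1.8043e+5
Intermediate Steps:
b(x, E) = (5 + 4*x)/(-9 + x) (b(x, E) = (9 + (-4 + 4*x))/(-9 + x) = (5 + 4*x)/(-9 + x))
366*(-493) + b(18, 1) = 366*(-493) + (5 + 4*18)/(-9 + 18) = -180438 + (5 + 72)/9 = -180438 + (⅑)*77 = -180438 + 77/9 = -1623865/9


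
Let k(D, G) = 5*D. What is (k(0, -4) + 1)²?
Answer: 1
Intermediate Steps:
(k(0, -4) + 1)² = (5*0 + 1)² = (0 + 1)² = 1² = 1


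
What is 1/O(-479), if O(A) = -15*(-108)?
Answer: 1/1620 ≈ 0.00061728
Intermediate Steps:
O(A) = 1620
1/O(-479) = 1/1620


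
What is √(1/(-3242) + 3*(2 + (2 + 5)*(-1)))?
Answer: I*√157661702/3242 ≈ 3.873*I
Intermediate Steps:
√(1/(-3242) + 3*(2 + (2 + 5)*(-1))) = √(-1/3242 + 3*(2 + 7*(-1))) = √(-1/3242 + 3*(2 - 7)) = √(-1/3242 + 3*(-5)) = √(-1/3242 - 15) = √(-48631/3242) = I*√157661702/3242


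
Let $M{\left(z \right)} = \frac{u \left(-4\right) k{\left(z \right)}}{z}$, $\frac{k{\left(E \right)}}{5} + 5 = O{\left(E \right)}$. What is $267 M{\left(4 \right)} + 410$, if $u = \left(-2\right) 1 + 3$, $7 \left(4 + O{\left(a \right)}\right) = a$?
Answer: $\frac{81635}{7} \approx 11662.0$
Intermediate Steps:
$O{\left(a \right)} = -4 + \frac{a}{7}$
$k{\left(E \right)} = -45 + \frac{5 E}{7}$ ($k{\left(E \right)} = -25 + 5 \left(-4 + \frac{E}{7}\right) = -25 + \left(-20 + \frac{5 E}{7}\right) = -45 + \frac{5 E}{7}$)
$u = 1$ ($u = -2 + 3 = 1$)
$M{\left(z \right)} = \frac{180 - \frac{20 z}{7}}{z}$ ($M{\left(z \right)} = \frac{1 \left(-4\right) \left(-45 + \frac{5 z}{7}\right)}{z} = \frac{\left(-4\right) \left(-45 + \frac{5 z}{7}\right)}{z} = \frac{180 - \frac{20 z}{7}}{z}$)
$267 M{\left(4 \right)} + 410 = 267 \left(- \frac{20}{7} + \frac{180}{4}\right) + 410 = 267 \left(- \frac{20}{7} + 180 \cdot \frac{1}{4}\right) + 410 = 267 \left(- \frac{20}{7} + 45\right) + 410 = 267 \cdot \frac{295}{7} + 410 = \frac{78765}{7} + 410 = \frac{81635}{7}$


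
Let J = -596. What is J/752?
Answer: -149/188 ≈ -0.79255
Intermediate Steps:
J/752 = -596/752 = -596*1/752 = -149/188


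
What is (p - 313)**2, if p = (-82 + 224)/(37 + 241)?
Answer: 1886686096/19321 ≈ 97650.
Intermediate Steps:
p = 71/139 (p = 142/278 = 142*(1/278) = 71/139 ≈ 0.51079)
(p - 313)**2 = (71/139 - 313)**2 = (-43436/139)**2 = 1886686096/19321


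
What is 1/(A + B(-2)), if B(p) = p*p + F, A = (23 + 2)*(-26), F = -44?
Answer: -1/690 ≈ -0.0014493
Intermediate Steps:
A = -650 (A = 25*(-26) = -650)
B(p) = -44 + p² (B(p) = p*p - 44 = p² - 44 = -44 + p²)
1/(A + B(-2)) = 1/(-650 + (-44 + (-2)²)) = 1/(-650 + (-44 + 4)) = 1/(-650 - 40) = 1/(-690) = -1/690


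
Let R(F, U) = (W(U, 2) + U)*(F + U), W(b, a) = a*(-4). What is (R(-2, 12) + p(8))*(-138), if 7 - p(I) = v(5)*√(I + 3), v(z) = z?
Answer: -6486 + 690*√11 ≈ -4197.5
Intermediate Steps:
W(b, a) = -4*a
R(F, U) = (-8 + U)*(F + U) (R(F, U) = (-4*2 + U)*(F + U) = (-8 + U)*(F + U))
p(I) = 7 - 5*√(3 + I) (p(I) = 7 - 5*√(I + 3) = 7 - 5*√(3 + I))
(R(-2, 12) + p(8))*(-138) = ((12² - 8*(-2) - 8*12 - 2*12) + (7 - 5*√(3 + 8)))*(-138) = ((144 + 16 - 96 - 24) + (7 - 5*√11))*(-138) = (40 + (7 - 5*√11))*(-138) = (47 - 5*√11)*(-138) = -6486 + 690*√11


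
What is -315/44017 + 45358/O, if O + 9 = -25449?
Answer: -1002271178/560292393 ≈ -1.7888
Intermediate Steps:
O = -25458 (O = -9 - 25449 = -25458)
-315/44017 + 45358/O = -315/44017 + 45358/(-25458) = -315*1/44017 + 45358*(-1/25458) = -315/44017 - 22679/12729 = -1002271178/560292393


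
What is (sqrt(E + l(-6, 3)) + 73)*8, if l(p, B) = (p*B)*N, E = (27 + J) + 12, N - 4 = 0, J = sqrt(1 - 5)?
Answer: 584 + 8*sqrt(-33 + 2*I) ≈ 585.39 + 45.978*I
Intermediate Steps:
J = 2*I (J = sqrt(-4) = 2*I ≈ 2.0*I)
N = 4 (N = 4 + 0 = 4)
E = 39 + 2*I (E = (27 + 2*I) + 12 = 39 + 2*I ≈ 39.0 + 2.0*I)
l(p, B) = 4*B*p (l(p, B) = (p*B)*4 = (B*p)*4 = 4*B*p)
(sqrt(E + l(-6, 3)) + 73)*8 = (sqrt((39 + 2*I) + 4*3*(-6)) + 73)*8 = (sqrt((39 + 2*I) - 72) + 73)*8 = (sqrt(-33 + 2*I) + 73)*8 = (73 + sqrt(-33 + 2*I))*8 = 584 + 8*sqrt(-33 + 2*I)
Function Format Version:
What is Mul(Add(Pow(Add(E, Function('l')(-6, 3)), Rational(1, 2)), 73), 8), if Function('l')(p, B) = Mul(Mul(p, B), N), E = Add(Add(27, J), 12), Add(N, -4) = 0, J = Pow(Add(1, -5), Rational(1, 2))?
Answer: Add(584, Mul(8, Pow(Add(-33, Mul(2, I)), Rational(1, 2)))) ≈ Add(585.39, Mul(45.978, I))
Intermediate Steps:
J = Mul(2, I) (J = Pow(-4, Rational(1, 2)) = Mul(2, I) ≈ Mul(2.0000, I))
N = 4 (N = Add(4, 0) = 4)
E = Add(39, Mul(2, I)) (E = Add(Add(27, Mul(2, I)), 12) = Add(39, Mul(2, I)) ≈ Add(39.000, Mul(2.0000, I)))
Function('l')(p, B) = Mul(4, B, p) (Function('l')(p, B) = Mul(Mul(p, B), 4) = Mul(Mul(B, p), 4) = Mul(4, B, p))
Mul(Add(Pow(Add(E, Function('l')(-6, 3)), Rational(1, 2)), 73), 8) = Mul(Add(Pow(Add(Add(39, Mul(2, I)), Mul(4, 3, -6)), Rational(1, 2)), 73), 8) = Mul(Add(Pow(Add(Add(39, Mul(2, I)), -72), Rational(1, 2)), 73), 8) = Mul(Add(Pow(Add(-33, Mul(2, I)), Rational(1, 2)), 73), 8) = Mul(Add(73, Pow(Add(-33, Mul(2, I)), Rational(1, 2))), 8) = Add(584, Mul(8, Pow(Add(-33, Mul(2, I)), Rational(1, 2))))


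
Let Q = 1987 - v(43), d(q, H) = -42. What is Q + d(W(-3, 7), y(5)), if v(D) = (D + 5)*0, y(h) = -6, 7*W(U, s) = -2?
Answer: 1945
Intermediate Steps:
W(U, s) = -2/7 (W(U, s) = (⅐)*(-2) = -2/7)
v(D) = 0 (v(D) = (5 + D)*0 = 0)
Q = 1987 (Q = 1987 - 1*0 = 1987 + 0 = 1987)
Q + d(W(-3, 7), y(5)) = 1987 - 42 = 1945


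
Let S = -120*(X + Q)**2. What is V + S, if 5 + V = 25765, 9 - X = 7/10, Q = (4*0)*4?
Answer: 87466/5 ≈ 17493.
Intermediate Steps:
Q = 0 (Q = 0*4 = 0)
X = 83/10 (X = 9 - 7/10 = 83/10 ≈ 8.3000)
V = 25760 (V = -5 + 25765 = 25760)
S = -41334/5 (S = -120*(83/10 + 0)**2 = -120*(83/10)**2 = -120*6889/100 = -41334/5 ≈ -8266.8)
V + S = 25760 - 41334/5 = 87466/5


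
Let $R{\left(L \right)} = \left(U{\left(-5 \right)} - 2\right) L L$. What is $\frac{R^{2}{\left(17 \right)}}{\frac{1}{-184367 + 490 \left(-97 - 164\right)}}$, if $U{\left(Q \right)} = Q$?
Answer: $-1277920827953$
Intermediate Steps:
$R{\left(L \right)} = - 7 L^{2}$ ($R{\left(L \right)} = \left(-5 - 2\right) L L = - 7 L^{2}$)
$\frac{R^{2}{\left(17 \right)}}{\frac{1}{-184367 + 490 \left(-97 - 164\right)}} = \frac{\left(- 7 \cdot 17^{2}\right)^{2}}{\frac{1}{-184367 + 490 \left(-97 - 164\right)}} = \frac{\left(\left(-7\right) 289\right)^{2}}{\frac{1}{-184367 + 490 \left(-261\right)}} = \frac{\left(-2023\right)^{2}}{\frac{1}{-184367 - 127890}} = \frac{4092529}{\frac{1}{-312257}} = \frac{4092529}{- \frac{1}{312257}} = 4092529 \left(-312257\right) = -1277920827953$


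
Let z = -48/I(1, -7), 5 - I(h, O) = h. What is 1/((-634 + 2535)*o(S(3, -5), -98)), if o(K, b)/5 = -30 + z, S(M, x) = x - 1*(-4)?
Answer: -1/399210 ≈ -2.5049e-6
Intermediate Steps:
I(h, O) = 5 - h
S(M, x) = 4 + x (S(M, x) = x + 4 = 4 + x)
z = -12 (z = -48/(5 - 1*1) = -48/(5 - 1) = -48/4 = -48*1/4 = -12)
o(K, b) = -210 (o(K, b) = 5*(-30 - 12) = 5*(-42) = -210)
1/((-634 + 2535)*o(S(3, -5), -98)) = 1/((-634 + 2535)*(-210)) = -1/210/1901 = (1/1901)*(-1/210) = -1/399210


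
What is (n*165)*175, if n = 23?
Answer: 664125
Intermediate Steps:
(n*165)*175 = (23*165)*175 = 3795*175 = 664125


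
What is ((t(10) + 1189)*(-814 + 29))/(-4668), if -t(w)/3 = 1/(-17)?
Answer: 3967390/19839 ≈ 199.98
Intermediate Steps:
t(w) = 3/17 (t(w) = -3/(-17) = -3*(-1/17) = 3/17)
((t(10) + 1189)*(-814 + 29))/(-4668) = ((3/17 + 1189)*(-814 + 29))/(-4668) = ((20216/17)*(-785))*(-1/4668) = -15869560/17*(-1/4668) = 3967390/19839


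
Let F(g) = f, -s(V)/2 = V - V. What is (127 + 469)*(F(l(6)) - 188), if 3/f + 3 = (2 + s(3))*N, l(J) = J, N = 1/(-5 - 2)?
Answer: -2589620/23 ≈ -1.1259e+5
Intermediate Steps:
N = -⅐ (N = 1/(-7) = -⅐ ≈ -0.14286)
s(V) = 0 (s(V) = -2*(V - V) = -2*0 = 0)
f = -21/23 (f = 3/(-3 + (2 + 0)*(-⅐)) = 3/(-3 + 2*(-⅐)) = 3/(-3 - 2/7) = 3/(-23/7) = 3*(-7/23) = -21/23 ≈ -0.91304)
F(g) = -21/23
(127 + 469)*(F(l(6)) - 188) = (127 + 469)*(-21/23 - 188) = 596*(-4345/23) = -2589620/23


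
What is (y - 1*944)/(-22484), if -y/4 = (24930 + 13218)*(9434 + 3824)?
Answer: 505766420/5621 ≈ 89978.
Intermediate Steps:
y = -2023064736 (y = -4*(24930 + 13218)*(9434 + 3824) = -152592*13258 = -4*505766184 = -2023064736)
(y - 1*944)/(-22484) = (-2023064736 - 1*944)/(-22484) = (-2023064736 - 944)*(-1/22484) = -2023065680*(-1/22484) = 505766420/5621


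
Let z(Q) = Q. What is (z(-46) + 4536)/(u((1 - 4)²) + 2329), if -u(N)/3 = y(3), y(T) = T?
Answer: 449/232 ≈ 1.9353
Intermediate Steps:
u(N) = -9 (u(N) = -3*3 = -9)
(z(-46) + 4536)/(u((1 - 4)²) + 2329) = (-46 + 4536)/(-9 + 2329) = 4490/2320 = 4490*(1/2320) = 449/232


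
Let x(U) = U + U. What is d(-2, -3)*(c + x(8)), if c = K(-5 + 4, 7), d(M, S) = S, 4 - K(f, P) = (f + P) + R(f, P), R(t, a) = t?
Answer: -45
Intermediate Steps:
K(f, P) = 4 - P - 2*f (K(f, P) = 4 - ((f + P) + f) = 4 - ((P + f) + f) = 4 - (P + 2*f) = 4 + (-P - 2*f) = 4 - P - 2*f)
x(U) = 2*U
c = -1 (c = 4 - 1*7 - 2*(-5 + 4) = 4 - 7 - 2*(-1) = 4 - 7 + 2 = -1)
d(-2, -3)*(c + x(8)) = -3*(-1 + 2*8) = -3*(-1 + 16) = -3*15 = -45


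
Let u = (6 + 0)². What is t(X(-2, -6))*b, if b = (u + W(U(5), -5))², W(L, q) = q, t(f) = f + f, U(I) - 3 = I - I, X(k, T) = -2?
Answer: -3844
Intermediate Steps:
U(I) = 3 (U(I) = 3 + (I - I) = 3 + 0 = 3)
t(f) = 2*f
u = 36 (u = 6² = 36)
b = 961 (b = (36 - 5)² = 31² = 961)
t(X(-2, -6))*b = (2*(-2))*961 = -4*961 = -3844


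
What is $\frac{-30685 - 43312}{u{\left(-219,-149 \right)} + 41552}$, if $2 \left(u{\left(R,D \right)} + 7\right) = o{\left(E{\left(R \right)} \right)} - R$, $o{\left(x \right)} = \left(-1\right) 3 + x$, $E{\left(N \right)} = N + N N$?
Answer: $- \frac{73997}{65524} \approx -1.1293$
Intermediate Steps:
$E{\left(N \right)} = N + N^{2}$
$o{\left(x \right)} = -3 + x$
$u{\left(R,D \right)} = - \frac{17}{2} - \frac{R}{2} + \frac{R \left(1 + R\right)}{2}$ ($u{\left(R,D \right)} = -7 + \frac{\left(-3 + R \left(1 + R\right)\right) - R}{2} = -7 + \frac{-3 - R + R \left(1 + R\right)}{2} = -7 - \left(\frac{3}{2} + \frac{R}{2} - \frac{R \left(1 + R\right)}{2}\right) = - \frac{17}{2} - \frac{R}{2} + \frac{R \left(1 + R\right)}{2}$)
$\frac{-30685 - 43312}{u{\left(-219,-149 \right)} + 41552} = \frac{-30685 - 43312}{\left(- \frac{17}{2} + \frac{\left(-219\right)^{2}}{2}\right) + 41552} = - \frac{73997}{\left(- \frac{17}{2} + \frac{1}{2} \cdot 47961\right) + 41552} = - \frac{73997}{\left(- \frac{17}{2} + \frac{47961}{2}\right) + 41552} = - \frac{73997}{23972 + 41552} = - \frac{73997}{65524}$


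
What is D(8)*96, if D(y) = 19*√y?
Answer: 3648*√2 ≈ 5159.1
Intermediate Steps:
D(8)*96 = (19*√8)*96 = (19*(2*√2))*96 = (38*√2)*96 = 3648*√2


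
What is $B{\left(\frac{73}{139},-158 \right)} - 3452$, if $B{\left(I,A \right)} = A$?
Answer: $-3610$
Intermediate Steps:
$B{\left(\frac{73}{139},-158 \right)} - 3452 = -158 - 3452 = -3610$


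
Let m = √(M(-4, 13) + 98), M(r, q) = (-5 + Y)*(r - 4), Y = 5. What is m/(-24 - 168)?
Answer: -7*√2/192 ≈ -0.051560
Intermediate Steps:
M(r, q) = 0 (M(r, q) = (-5 + 5)*(r - 4) = 0*(-4 + r) = 0)
m = 7*√2 (m = √(0 + 98) = √98 = 7*√2 ≈ 9.8995)
m/(-24 - 168) = (7*√2)/(-24 - 168) = (7*√2)/(-192) = (7*√2)*(-1/192) = -7*√2/192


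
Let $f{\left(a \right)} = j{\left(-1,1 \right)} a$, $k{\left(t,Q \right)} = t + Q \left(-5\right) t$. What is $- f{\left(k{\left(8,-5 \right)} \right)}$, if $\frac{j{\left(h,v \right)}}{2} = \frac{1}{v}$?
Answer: $-416$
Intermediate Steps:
$j{\left(h,v \right)} = \frac{2}{v}$
$k{\left(t,Q \right)} = t - 5 Q t$ ($k{\left(t,Q \right)} = t + - 5 Q t = t - 5 Q t$)
$f{\left(a \right)} = 2 a$ ($f{\left(a \right)} = \frac{2}{1} a = 2 \cdot 1 a = 2 a$)
$- f{\left(k{\left(8,-5 \right)} \right)} = - 2 \cdot 8 \left(1 - -25\right) = - 2 \cdot 8 \left(1 + 25\right) = - 2 \cdot 8 \cdot 26 = - 2 \cdot 208 = \left(-1\right) 416 = -416$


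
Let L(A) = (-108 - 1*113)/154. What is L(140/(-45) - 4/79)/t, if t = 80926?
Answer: -221/12462604 ≈ -1.7733e-5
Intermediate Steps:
L(A) = -221/154 (L(A) = (-108 - 113)*(1/154) = -221*1/154 = -221/154)
L(140/(-45) - 4/79)/t = -221/154/80926 = -221/154*1/80926 = -221/12462604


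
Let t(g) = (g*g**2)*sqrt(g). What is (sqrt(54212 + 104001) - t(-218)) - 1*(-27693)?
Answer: 27693 + sqrt(158213) + 10360232*I*sqrt(218) ≈ 28091.0 + 1.5297e+8*I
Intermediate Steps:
t(g) = g**(7/2) (t(g) = g**3*sqrt(g) = g**(7/2))
(sqrt(54212 + 104001) - t(-218)) - 1*(-27693) = (sqrt(54212 + 104001) - (-218)**(7/2)) - 1*(-27693) = (sqrt(158213) - (-10360232)*I*sqrt(218)) + 27693 = (sqrt(158213) + 10360232*I*sqrt(218)) + 27693 = 27693 + sqrt(158213) + 10360232*I*sqrt(218)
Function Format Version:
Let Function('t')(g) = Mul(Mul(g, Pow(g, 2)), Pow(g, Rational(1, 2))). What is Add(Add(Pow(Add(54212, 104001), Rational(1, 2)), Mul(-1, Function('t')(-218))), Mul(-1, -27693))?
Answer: Add(27693, Pow(158213, Rational(1, 2)), Mul(10360232, I, Pow(218, Rational(1, 2)))) ≈ Add(28091., Mul(1.5297e+8, I))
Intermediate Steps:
Function('t')(g) = Pow(g, Rational(7, 2)) (Function('t')(g) = Mul(Pow(g, 3), Pow(g, Rational(1, 2))) = Pow(g, Rational(7, 2)))
Add(Add(Pow(Add(54212, 104001), Rational(1, 2)), Mul(-1, Function('t')(-218))), Mul(-1, -27693)) = Add(Add(Pow(Add(54212, 104001), Rational(1, 2)), Mul(-1, Pow(-218, Rational(7, 2)))), Mul(-1, -27693)) = Add(Add(Pow(158213, Rational(1, 2)), Mul(-1, Mul(-10360232, I, Pow(218, Rational(1, 2))))), 27693) = Add(Add(Pow(158213, Rational(1, 2)), Mul(10360232, I, Pow(218, Rational(1, 2)))), 27693) = Add(27693, Pow(158213, Rational(1, 2)), Mul(10360232, I, Pow(218, Rational(1, 2))))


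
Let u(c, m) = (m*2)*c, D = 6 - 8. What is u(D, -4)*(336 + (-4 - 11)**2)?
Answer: 8976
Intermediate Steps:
D = -2
u(c, m) = 2*c*m (u(c, m) = (2*m)*c = 2*c*m)
u(D, -4)*(336 + (-4 - 11)**2) = (2*(-2)*(-4))*(336 + (-4 - 11)**2) = 16*(336 + (-15)**2) = 16*(336 + 225) = 16*561 = 8976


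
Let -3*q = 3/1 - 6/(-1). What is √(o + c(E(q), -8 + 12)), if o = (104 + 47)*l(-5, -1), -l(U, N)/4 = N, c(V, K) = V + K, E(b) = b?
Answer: 11*√5 ≈ 24.597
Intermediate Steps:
q = -3 (q = -(3/1 - 6/(-1))/3 = -(3*1 - 6*(-1))/3 = -(3 + 6)/3 = -⅓*9 = -3)
c(V, K) = K + V
l(U, N) = -4*N
o = 604 (o = (104 + 47)*(-4*(-1)) = 151*4 = 604)
√(o + c(E(q), -8 + 12)) = √(604 + ((-8 + 12) - 3)) = √(604 + (4 - 3)) = √(604 + 1) = √605 = 11*√5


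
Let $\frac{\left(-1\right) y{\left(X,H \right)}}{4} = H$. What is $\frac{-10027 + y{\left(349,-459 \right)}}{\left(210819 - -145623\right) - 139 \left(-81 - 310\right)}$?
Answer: $- \frac{8191}{410791} \approx -0.01994$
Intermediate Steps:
$y{\left(X,H \right)} = - 4 H$
$\frac{-10027 + y{\left(349,-459 \right)}}{\left(210819 - -145623\right) - 139 \left(-81 - 310\right)} = \frac{-10027 - -1836}{\left(210819 - -145623\right) - 139 \left(-81 - 310\right)} = \frac{-10027 + 1836}{\left(210819 + 145623\right) - -54349} = - \frac{8191}{356442 + 54349} = - \frac{8191}{410791}$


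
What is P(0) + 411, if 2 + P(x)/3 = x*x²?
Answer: 405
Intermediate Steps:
P(x) = -6 + 3*x³ (P(x) = -6 + 3*(x*x²) = -6 + 3*x³)
P(0) + 411 = (-6 + 3*0³) + 411 = (-6 + 3*0) + 411 = (-6 + 0) + 411 = -6 + 411 = 405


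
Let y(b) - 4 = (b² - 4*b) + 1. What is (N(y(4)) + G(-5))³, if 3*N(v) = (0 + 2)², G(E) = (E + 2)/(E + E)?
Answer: 117649/27000 ≈ 4.3574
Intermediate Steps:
y(b) = 5 + b² - 4*b (y(b) = 4 + ((b² - 4*b) + 1) = 4 + (1 + b² - 4*b) = 5 + b² - 4*b)
G(E) = (2 + E)/(2*E) (G(E) = (2 + E)/((2*E)) = (2 + E)*(1/(2*E)) = (2 + E)/(2*E))
N(v) = 4/3 (N(v) = (0 + 2)²/3 = (⅓)*2² = (⅓)*4 = 4/3)
(N(y(4)) + G(-5))³ = (4/3 + (½)*(2 - 5)/(-5))³ = (4/3 + (½)*(-⅕)*(-3))³ = (4/3 + 3/10)³ = (49/30)³ = 117649/27000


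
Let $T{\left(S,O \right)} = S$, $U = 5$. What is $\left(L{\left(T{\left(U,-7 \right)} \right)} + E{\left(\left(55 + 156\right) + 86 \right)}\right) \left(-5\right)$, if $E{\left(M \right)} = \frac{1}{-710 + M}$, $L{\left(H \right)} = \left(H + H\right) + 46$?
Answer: $- \frac{115635}{413} \approx -279.99$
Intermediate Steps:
$L{\left(H \right)} = 46 + 2 H$ ($L{\left(H \right)} = 2 H + 46 = 46 + 2 H$)
$\left(L{\left(T{\left(U,-7 \right)} \right)} + E{\left(\left(55 + 156\right) + 86 \right)}\right) \left(-5\right) = \left(\left(46 + 2 \cdot 5\right) + \frac{1}{-710 + \left(\left(55 + 156\right) + 86\right)}\right) \left(-5\right) = \left(\left(46 + 10\right) + \frac{1}{-710 + \left(211 + 86\right)}\right) \left(-5\right) = \left(56 + \frac{1}{-710 + 297}\right) \left(-5\right) = \left(56 + \frac{1}{-413}\right) \left(-5\right) = \left(56 - \frac{1}{413}\right) \left(-5\right) = \frac{23127}{413} \left(-5\right) = - \frac{115635}{413}$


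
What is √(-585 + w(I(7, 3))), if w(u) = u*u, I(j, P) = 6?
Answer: 3*I*√61 ≈ 23.431*I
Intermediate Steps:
w(u) = u²
√(-585 + w(I(7, 3))) = √(-585 + 6²) = √(-585 + 36) = √(-549) = 3*I*√61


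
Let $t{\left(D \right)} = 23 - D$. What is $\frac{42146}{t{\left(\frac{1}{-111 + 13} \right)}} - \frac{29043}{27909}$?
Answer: $\frac{1828686889}{998965} \approx 1830.6$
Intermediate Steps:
$\frac{42146}{t{\left(\frac{1}{-111 + 13} \right)}} - \frac{29043}{27909} = \frac{42146}{23 - \frac{1}{-111 + 13}} - \frac{29043}{27909} = \frac{42146}{23 - \frac{1}{-98}} - \frac{461}{443} = \frac{42146}{23 - - \frac{1}{98}} - \frac{461}{443} = \frac{42146}{23 + \frac{1}{98}} - \frac{461}{443} = \frac{42146}{\frac{2255}{98}} - \frac{461}{443} = 42146 \cdot \frac{98}{2255} - \frac{461}{443} = \frac{4130308}{2255} - \frac{461}{443} = \frac{1828686889}{998965}$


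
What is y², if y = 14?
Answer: 196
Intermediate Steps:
y² = 14² = 196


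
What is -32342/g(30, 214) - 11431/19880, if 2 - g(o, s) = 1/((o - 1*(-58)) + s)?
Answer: -390705229/24120 ≈ -16198.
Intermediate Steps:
g(o, s) = 2 - 1/(58 + o + s) (g(o, s) = 2 - 1/((o - 1*(-58)) + s) = 2 - 1/((o + 58) + s) = 2 - 1/((58 + o) + s) = 2 - 1/(58 + o + s))
-32342/g(30, 214) - 11431/19880 = -32342*(58 + 30 + 214)/(115 + 2*30 + 2*214) - 11431/19880 = -32342*302/(115 + 60 + 428) - 11431*1/19880 = -32342/((1/302)*603) - 23/40 = -32342/603/302 - 23/40 = -32342*302/603 - 23/40 = -9767284/603 - 23/40 = -390705229/24120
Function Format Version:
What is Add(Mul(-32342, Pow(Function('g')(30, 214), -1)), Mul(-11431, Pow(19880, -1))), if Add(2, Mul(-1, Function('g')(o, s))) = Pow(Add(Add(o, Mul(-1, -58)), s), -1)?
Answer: Rational(-390705229, 24120) ≈ -16198.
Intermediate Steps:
Function('g')(o, s) = Add(2, Mul(-1, Pow(Add(58, o, s), -1))) (Function('g')(o, s) = Add(2, Mul(-1, Pow(Add(Add(o, Mul(-1, -58)), s), -1))) = Add(2, Mul(-1, Pow(Add(Add(o, 58), s), -1))) = Add(2, Mul(-1, Pow(Add(Add(58, o), s), -1))) = Add(2, Mul(-1, Pow(Add(58, o, s), -1))))
Add(Mul(-32342, Pow(Function('g')(30, 214), -1)), Mul(-11431, Pow(19880, -1))) = Add(Mul(-32342, Pow(Mul(Pow(Add(58, 30, 214), -1), Add(115, Mul(2, 30), Mul(2, 214))), -1)), Mul(-11431, Pow(19880, -1))) = Add(Mul(-32342, Pow(Mul(Pow(302, -1), Add(115, 60, 428)), -1)), Mul(-11431, Rational(1, 19880))) = Add(Mul(-32342, Pow(Mul(Rational(1, 302), 603), -1)), Rational(-23, 40)) = Add(Mul(-32342, Pow(Rational(603, 302), -1)), Rational(-23, 40)) = Add(Mul(-32342, Rational(302, 603)), Rational(-23, 40)) = Add(Rational(-9767284, 603), Rational(-23, 40)) = Rational(-390705229, 24120)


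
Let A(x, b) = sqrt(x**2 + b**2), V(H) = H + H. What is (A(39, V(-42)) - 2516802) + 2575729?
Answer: 58927 + 3*sqrt(953) ≈ 59020.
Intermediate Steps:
V(H) = 2*H
A(x, b) = sqrt(b**2 + x**2)
(A(39, V(-42)) - 2516802) + 2575729 = (sqrt((2*(-42))**2 + 39**2) - 2516802) + 2575729 = (sqrt((-84)**2 + 1521) - 2516802) + 2575729 = (sqrt(7056 + 1521) - 2516802) + 2575729 = (sqrt(8577) - 2516802) + 2575729 = (3*sqrt(953) - 2516802) + 2575729 = (-2516802 + 3*sqrt(953)) + 2575729 = 58927 + 3*sqrt(953)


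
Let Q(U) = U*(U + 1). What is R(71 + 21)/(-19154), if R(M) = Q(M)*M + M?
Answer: -393622/9577 ≈ -41.101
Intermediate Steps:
Q(U) = U*(1 + U)
R(M) = M + M²*(1 + M) (R(M) = (M*(1 + M))*M + M = M²*(1 + M) + M = M + M²*(1 + M))
R(71 + 21)/(-19154) = ((71 + 21)*(1 + (71 + 21)*(1 + (71 + 21))))/(-19154) = (92*(1 + 92*(1 + 92)))*(-1/19154) = (92*(1 + 92*93))*(-1/19154) = (92*(1 + 8556))*(-1/19154) = (92*8557)*(-1/19154) = 787244*(-1/19154) = -393622/9577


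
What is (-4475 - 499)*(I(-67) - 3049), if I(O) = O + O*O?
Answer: -6829302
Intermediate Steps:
I(O) = O + O²
(-4475 - 499)*(I(-67) - 3049) = (-4475 - 499)*(-67*(1 - 67) - 3049) = -4974*(-67*(-66) - 3049) = -4974*(4422 - 3049) = -4974*1373 = -6829302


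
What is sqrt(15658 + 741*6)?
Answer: 2*sqrt(5026) ≈ 141.79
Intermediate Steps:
sqrt(15658 + 741*6) = sqrt(15658 + 4446) = sqrt(20104) = 2*sqrt(5026)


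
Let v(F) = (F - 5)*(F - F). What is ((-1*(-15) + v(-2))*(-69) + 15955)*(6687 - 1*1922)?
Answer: 71093800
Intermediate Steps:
v(F) = 0 (v(F) = (-5 + F)*0 = 0)
((-1*(-15) + v(-2))*(-69) + 15955)*(6687 - 1*1922) = ((-1*(-15) + 0)*(-69) + 15955)*(6687 - 1*1922) = ((15 + 0)*(-69) + 15955)*(6687 - 1922) = (15*(-69) + 15955)*4765 = (-1035 + 15955)*4765 = 14920*4765 = 71093800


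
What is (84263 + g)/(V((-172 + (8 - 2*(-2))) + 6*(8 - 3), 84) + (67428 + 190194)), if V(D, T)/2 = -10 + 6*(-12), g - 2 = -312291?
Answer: -114013/128729 ≈ -0.88568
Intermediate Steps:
g = -312289 (g = 2 - 312291 = -312289)
V(D, T) = -164 (V(D, T) = 2*(-10 + 6*(-12)) = 2*(-10 - 72) = 2*(-82) = -164)
(84263 + g)/(V((-172 + (8 - 2*(-2))) + 6*(8 - 3), 84) + (67428 + 190194)) = (84263 - 312289)/(-164 + (67428 + 190194)) = -228026/(-164 + 257622) = -228026/257458 = -228026*1/257458 = -114013/128729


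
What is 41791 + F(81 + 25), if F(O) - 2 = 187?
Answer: 41980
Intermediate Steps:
F(O) = 189 (F(O) = 2 + 187 = 189)
41791 + F(81 + 25) = 41791 + 189 = 41980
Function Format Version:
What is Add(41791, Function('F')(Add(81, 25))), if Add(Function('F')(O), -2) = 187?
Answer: 41980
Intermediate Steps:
Function('F')(O) = 189 (Function('F')(O) = Add(2, 187) = 189)
Add(41791, Function('F')(Add(81, 25))) = Add(41791, 189) = 41980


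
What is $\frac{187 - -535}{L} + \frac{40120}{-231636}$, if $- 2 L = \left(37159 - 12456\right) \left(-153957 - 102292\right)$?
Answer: $- \frac{63491010420814}{366570863892723} \approx -0.1732$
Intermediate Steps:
$L = \frac{6330119047}{2}$ ($L = - \frac{\left(37159 - 12456\right) \left(-153957 - 102292\right)}{2} = - \frac{24703 \left(-256249\right)}{2} = \left(- \frac{1}{2}\right) \left(-6330119047\right) = \frac{6330119047}{2} \approx 3.1651 \cdot 10^{9}$)
$\frac{187 - -535}{L} + \frac{40120}{-231636} = \frac{187 - -535}{\frac{6330119047}{2}} + \frac{40120}{-231636} = \left(187 + 535\right) \frac{2}{6330119047} + 40120 \left(- \frac{1}{231636}\right) = 722 \cdot \frac{2}{6330119047} - \frac{10030}{57909} = \frac{1444}{6330119047} - \frac{10030}{57909} = - \frac{63491010420814}{366570863892723}$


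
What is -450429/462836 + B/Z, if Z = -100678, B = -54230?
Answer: -10124347291/23298701404 ≈ -0.43455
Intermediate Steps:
-450429/462836 + B/Z = -450429/462836 - 54230/(-100678) = -450429*1/462836 - 54230*(-1/100678) = -450429/462836 + 27115/50339 = -10124347291/23298701404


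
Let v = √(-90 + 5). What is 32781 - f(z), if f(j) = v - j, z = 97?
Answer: 32878 - I*√85 ≈ 32878.0 - 9.2195*I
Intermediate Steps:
v = I*√85 (v = √(-85) = I*√85 ≈ 9.2195*I)
f(j) = -j + I*√85 (f(j) = I*√85 - j = -j + I*√85)
32781 - f(z) = 32781 - (-1*97 + I*√85) = 32781 - (-97 + I*√85) = 32781 + (97 - I*√85) = 32878 - I*√85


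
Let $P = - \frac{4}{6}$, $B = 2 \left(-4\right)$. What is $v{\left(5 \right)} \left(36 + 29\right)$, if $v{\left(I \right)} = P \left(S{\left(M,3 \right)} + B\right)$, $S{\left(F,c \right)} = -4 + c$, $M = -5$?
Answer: $390$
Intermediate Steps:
$B = -8$
$P = - \frac{2}{3}$ ($P = \left(-4\right) \frac{1}{6} = - \frac{2}{3} \approx -0.66667$)
$v{\left(I \right)} = 6$ ($v{\left(I \right)} = - \frac{2 \left(\left(-4 + 3\right) - 8\right)}{3} = - \frac{2 \left(-1 - 8\right)}{3} = \left(- \frac{2}{3}\right) \left(-9\right) = 6$)
$v{\left(5 \right)} \left(36 + 29\right) = 6 \left(36 + 29\right) = 6 \cdot 65 = 390$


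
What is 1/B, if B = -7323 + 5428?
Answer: -1/1895 ≈ -0.00052770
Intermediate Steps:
B = -1895
1/B = 1/(-1895) = -1/1895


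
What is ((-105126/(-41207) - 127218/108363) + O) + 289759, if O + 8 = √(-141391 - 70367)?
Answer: 431278462388501/1488438047 + I*√211758 ≈ 2.8975e+5 + 460.17*I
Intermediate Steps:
O = -8 + I*√211758 (O = -8 + √(-141391 - 70367) = -8 + √(-211758) = -8 + I*√211758 ≈ -8.0 + 460.17*I)
((-105126/(-41207) - 127218/108363) + O) + 289759 = ((-105126/(-41207) - 127218/108363) + (-8 + I*√211758)) + 289759 = ((-105126*(-1/41207) - 127218*1/108363) + (-8 + I*√211758)) + 289759 = ((105126/41207 - 42406/36121) + (-8 + I*√211758)) + 289759 = (2049832204/1488438047 + (-8 + I*√211758)) + 289759 = (-9857672172/1488438047 + I*√211758) + 289759 = 431278462388501/1488438047 + I*√211758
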